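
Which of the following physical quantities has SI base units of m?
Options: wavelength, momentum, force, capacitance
Checking the SI base units of each option:
  wavelength (λ = v/f): m  ✓ matches
  momentum (p = mv): kg·m/s  ✗
  force (F = ma): kg·m/s²  ✗
  capacitance (C = Q/V): s⁴·A²/(kg·m²)  ✗

Only wavelength has units m.

Answer: wavelength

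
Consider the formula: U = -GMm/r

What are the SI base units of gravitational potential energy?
Units of each symbol in U = -GMm/r:
  G (gravitational constant): m³/(kg·s²)
  M (mass): kg
  m (mass): kg
  r (distance): m  → in the denominator, contributes 1/m
  The minus sign does not affect the units.

Multiplying the contributions: [m³/(kg·s²)] · [kg] · [kg] · [1/m]
Adding exponents of each base unit: kg: 1, m: 2, s: -2
SI base units of gravitational potential energy: kg·m²/s²

Answer: kg·m²/s²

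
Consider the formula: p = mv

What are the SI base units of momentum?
Units of each symbol in p = mv:
  m (mass): kg
  v (velocity): m/s

Multiplying the contributions: [kg] · [m/s]
Adding exponents of each base unit: kg: 1, m: 1, s: -1
SI base units of momentum: kg·m/s

Answer: kg·m/s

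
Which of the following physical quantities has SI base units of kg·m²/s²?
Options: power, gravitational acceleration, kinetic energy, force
Checking the SI base units of each option:
  power (P = W/t): kg·m²/s³  ✗
  gravitational acceleration (g = GM/r²): m/s²  ✗
  kinetic energy (E = ½mv²): kg·m²/s²  ✓ matches
  force (F = ma): kg·m/s²  ✗

Only kinetic energy has units kg·m²/s².

Answer: kinetic energy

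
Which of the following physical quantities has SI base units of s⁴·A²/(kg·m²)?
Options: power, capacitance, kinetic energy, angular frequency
Checking the SI base units of each option:
  power (P = W/t): kg·m²/s³  ✗
  capacitance (C = Q/V): s⁴·A²/(kg·m²)  ✓ matches
  kinetic energy (E = ½mv²): kg·m²/s²  ✗
  angular frequency (ω = 2πf): 1/s  ✗

Only capacitance has units s⁴·A²/(kg·m²).

Answer: capacitance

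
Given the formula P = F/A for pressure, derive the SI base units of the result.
Units of each symbol in P = F/A:
  F (force): kg·m/s²
  A (area): m²  → in the denominator, contributes 1/m²

Multiplying the contributions: [kg·m/s²] · [1/m²]
Adding exponents of each base unit: kg: 1, m: -1, s: -2
SI base units of pressure: kg/(m·s²)

Answer: kg/(m·s²)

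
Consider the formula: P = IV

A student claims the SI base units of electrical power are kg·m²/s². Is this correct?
Units of each symbol in P = IV:
  I (current): A
  V (voltage, in volts): kg·m²/(s³·A)

Multiplying the contributions: [A] · [kg·m²/(s³·A)]
Adding exponents of each base unit: kg: 1, m: 2, s: -3
SI base units of electrical power: kg·m²/s³

The claimed units kg·m²/s² (exponents kg: 1, m: 2, s: -2) do not match the derived units kg·m²/s³ (exponents kg: 1, m: 2, s: -3), so the claim is incorrect.

Answer: No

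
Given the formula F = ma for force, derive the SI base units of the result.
Units of each symbol in F = ma:
  m (mass): kg
  a (acceleration): m/s²

Multiplying the contributions: [kg] · [m/s²]
Adding exponents of each base unit: kg: 1, m: 1, s: -2
SI base units of force: kg·m/s²

Answer: kg·m/s²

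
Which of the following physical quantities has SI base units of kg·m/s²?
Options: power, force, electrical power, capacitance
Checking the SI base units of each option:
  power (P = W/t): kg·m²/s³  ✗
  force (F = ma): kg·m/s²  ✓ matches
  electrical power (P = IV): kg·m²/s³  ✗
  capacitance (C = Q/V): s⁴·A²/(kg·m²)  ✗

Only force has units kg·m/s².

Answer: force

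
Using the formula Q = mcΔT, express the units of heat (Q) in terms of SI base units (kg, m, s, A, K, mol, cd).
Units of each symbol in Q = mcΔT:
  m (mass): kg
  c (specific heat capacity, in J/(kg·K)): m²/(s²·K)
  ΔT (temperature change): K

Multiplying the contributions: [kg] · [m²/(s²·K)] · [K]
Adding exponents of each base unit: kg: 1, m: 2, s: -2
SI base units of heat: kg·m²/s²

Answer: kg·m²/s²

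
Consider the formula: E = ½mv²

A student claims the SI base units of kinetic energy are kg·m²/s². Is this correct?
Units of each symbol in E = ½mv²:
  m (mass): kg
  v (speed): m/s  → to the power 2, contributes m²/s²
  The factor ½ is dimensionless.

Multiplying the contributions: [kg] · [m²/s²]
Adding exponents of each base unit: kg: 1, m: 2, s: -2
SI base units of kinetic energy: kg·m²/s²

The claimed units kg·m²/s² match the derived units, so the claim is correct.

Answer: Yes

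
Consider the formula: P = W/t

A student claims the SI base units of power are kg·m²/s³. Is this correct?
Units of each symbol in P = W/t:
  W (work): kg·m²/s²
  t (time): s  → in the denominator, contributes 1/s

Multiplying the contributions: [kg·m²/s²] · [1/s]
Adding exponents of each base unit: kg: 1, m: 2, s: -3
SI base units of power: kg·m²/s³

The claimed units kg·m²/s³ match the derived units, so the claim is correct.

Answer: Yes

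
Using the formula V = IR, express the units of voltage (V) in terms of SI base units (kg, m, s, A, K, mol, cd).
Units of each symbol in V = IR:
  I (current): A
  R (resistance, in ohms): kg·m²/(s³·A²)

Multiplying the contributions: [A] · [kg·m²/(s³·A²)]
Adding exponents of each base unit: kg: 1, m: 2, s: -3, A: -1
SI base units of voltage: kg·m²/(s³·A)

Answer: kg·m²/(s³·A)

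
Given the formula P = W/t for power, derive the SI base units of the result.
Units of each symbol in P = W/t:
  W (work): kg·m²/s²
  t (time): s  → in the denominator, contributes 1/s

Multiplying the contributions: [kg·m²/s²] · [1/s]
Adding exponents of each base unit: kg: 1, m: 2, s: -3
SI base units of power: kg·m²/s³

Answer: kg·m²/s³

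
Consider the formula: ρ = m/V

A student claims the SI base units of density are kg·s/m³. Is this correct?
Units of each symbol in ρ = m/V:
  m (mass): kg
  V (volume): m³  → in the denominator, contributes 1/m³

Multiplying the contributions: [kg] · [1/m³]
Adding exponents of each base unit: kg: 1, m: -3
SI base units of density: kg/m³

The claimed units kg·s/m³ (exponents kg: 1, m: -3, s: 1) do not match the derived units kg/m³ (exponents kg: 1, m: -3), so the claim is incorrect.

Answer: No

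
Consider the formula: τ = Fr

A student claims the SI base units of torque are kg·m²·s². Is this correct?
Units of each symbol in τ = Fr:
  F (force): kg·m/s²
  r (lever arm): m

Multiplying the contributions: [kg·m/s²] · [m]
Adding exponents of each base unit: kg: 1, m: 2, s: -2
SI base units of torque: kg·m²/s²

The claimed units kg·m²·s² (exponents kg: 1, m: 2, s: 2) do not match the derived units kg·m²/s² (exponents kg: 1, m: 2, s: -2), so the claim is incorrect.

Answer: No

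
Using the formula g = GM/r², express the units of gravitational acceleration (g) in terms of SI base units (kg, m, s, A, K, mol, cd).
Units of each symbol in g = GM/r²:
  G (gravitational constant): m³/(kg·s²)
  M (mass): kg
  r (distance): m  → to the power 2 in the denominator, contributes 1/m²

Multiplying the contributions: [m³/(kg·s²)] · [kg] · [1/m²]
Adding exponents of each base unit: m: 1, s: -2
SI base units of gravitational acceleration: m/s²

Answer: m/s²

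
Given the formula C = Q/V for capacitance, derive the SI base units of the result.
Units of each symbol in C = Q/V:
  Q (charge, in coulombs): s·A
  V (voltage, in volts): kg·m²/(s³·A)  → in the denominator, contributes s³·A/(kg·m²)

Multiplying the contributions: [s·A] · [s³·A/(kg·m²)]
Adding exponents of each base unit: kg: -1, m: -2, s: 4, A: 2
SI base units of capacitance: s⁴·A²/(kg·m²)

Answer: s⁴·A²/(kg·m²)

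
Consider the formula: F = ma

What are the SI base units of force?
Units of each symbol in F = ma:
  m (mass): kg
  a (acceleration): m/s²

Multiplying the contributions: [kg] · [m/s²]
Adding exponents of each base unit: kg: 1, m: 1, s: -2
SI base units of force: kg·m/s²

Answer: kg·m/s²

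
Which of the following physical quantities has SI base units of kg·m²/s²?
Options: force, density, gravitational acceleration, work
Checking the SI base units of each option:
  force (F = ma): kg·m/s²  ✗
  density (ρ = m/V): kg/m³  ✗
  gravitational acceleration (g = GM/r²): m/s²  ✗
  work (W = Fd): kg·m²/s²  ✓ matches

Only work has units kg·m²/s².

Answer: work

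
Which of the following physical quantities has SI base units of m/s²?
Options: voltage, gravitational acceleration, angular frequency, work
Checking the SI base units of each option:
  voltage (V = IR): kg·m²/(s³·A)  ✗
  gravitational acceleration (g = GM/r²): m/s²  ✓ matches
  angular frequency (ω = 2πf): 1/s  ✗
  work (W = Fd): kg·m²/s²  ✗

Only gravitational acceleration has units m/s².

Answer: gravitational acceleration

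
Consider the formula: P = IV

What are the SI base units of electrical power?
Units of each symbol in P = IV:
  I (current): A
  V (voltage, in volts): kg·m²/(s³·A)

Multiplying the contributions: [A] · [kg·m²/(s³·A)]
Adding exponents of each base unit: kg: 1, m: 2, s: -3
SI base units of electrical power: kg·m²/s³

Answer: kg·m²/s³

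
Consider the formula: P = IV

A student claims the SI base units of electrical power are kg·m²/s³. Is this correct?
Units of each symbol in P = IV:
  I (current): A
  V (voltage, in volts): kg·m²/(s³·A)

Multiplying the contributions: [A] · [kg·m²/(s³·A)]
Adding exponents of each base unit: kg: 1, m: 2, s: -3
SI base units of electrical power: kg·m²/s³

The claimed units kg·m²/s³ match the derived units, so the claim is correct.

Answer: Yes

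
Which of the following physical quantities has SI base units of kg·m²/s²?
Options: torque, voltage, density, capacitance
Checking the SI base units of each option:
  torque (τ = Fr): kg·m²/s²  ✓ matches
  voltage (V = IR): kg·m²/(s³·A)  ✗
  density (ρ = m/V): kg/m³  ✗
  capacitance (C = Q/V): s⁴·A²/(kg·m²)  ✗

Only torque has units kg·m²/s².

Answer: torque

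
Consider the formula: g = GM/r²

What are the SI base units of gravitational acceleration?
Units of each symbol in g = GM/r²:
  G (gravitational constant): m³/(kg·s²)
  M (mass): kg
  r (distance): m  → to the power 2 in the denominator, contributes 1/m²

Multiplying the contributions: [m³/(kg·s²)] · [kg] · [1/m²]
Adding exponents of each base unit: m: 1, s: -2
SI base units of gravitational acceleration: m/s²

Answer: m/s²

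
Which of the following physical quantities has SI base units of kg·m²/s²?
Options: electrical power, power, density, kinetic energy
Checking the SI base units of each option:
  electrical power (P = IV): kg·m²/s³  ✗
  power (P = W/t): kg·m²/s³  ✗
  density (ρ = m/V): kg/m³  ✗
  kinetic energy (E = ½mv²): kg·m²/s²  ✓ matches

Only kinetic energy has units kg·m²/s².

Answer: kinetic energy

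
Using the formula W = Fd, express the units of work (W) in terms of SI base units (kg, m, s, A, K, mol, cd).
Units of each symbol in W = Fd:
  F (force): kg·m/s²
  d (displacement): m

Multiplying the contributions: [kg·m/s²] · [m]
Adding exponents of each base unit: kg: 1, m: 2, s: -2
SI base units of work: kg·m²/s²

Answer: kg·m²/s²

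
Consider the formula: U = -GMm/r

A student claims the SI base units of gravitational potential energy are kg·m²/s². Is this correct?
Units of each symbol in U = -GMm/r:
  G (gravitational constant): m³/(kg·s²)
  M (mass): kg
  m (mass): kg
  r (distance): m  → in the denominator, contributes 1/m
  The minus sign does not affect the units.

Multiplying the contributions: [m³/(kg·s²)] · [kg] · [kg] · [1/m]
Adding exponents of each base unit: kg: 1, m: 2, s: -2
SI base units of gravitational potential energy: kg·m²/s²

The claimed units kg·m²/s² match the derived units, so the claim is correct.

Answer: Yes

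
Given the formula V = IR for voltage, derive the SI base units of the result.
Units of each symbol in V = IR:
  I (current): A
  R (resistance, in ohms): kg·m²/(s³·A²)

Multiplying the contributions: [A] · [kg·m²/(s³·A²)]
Adding exponents of each base unit: kg: 1, m: 2, s: -3, A: -1
SI base units of voltage: kg·m²/(s³·A)

Answer: kg·m²/(s³·A)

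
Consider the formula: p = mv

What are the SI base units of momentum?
Units of each symbol in p = mv:
  m (mass): kg
  v (velocity): m/s

Multiplying the contributions: [kg] · [m/s]
Adding exponents of each base unit: kg: 1, m: 1, s: -1
SI base units of momentum: kg·m/s

Answer: kg·m/s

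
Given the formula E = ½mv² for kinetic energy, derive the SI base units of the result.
Units of each symbol in E = ½mv²:
  m (mass): kg
  v (speed): m/s  → to the power 2, contributes m²/s²
  The factor ½ is dimensionless.

Multiplying the contributions: [kg] · [m²/s²]
Adding exponents of each base unit: kg: 1, m: 2, s: -2
SI base units of kinetic energy: kg·m²/s²

Answer: kg·m²/s²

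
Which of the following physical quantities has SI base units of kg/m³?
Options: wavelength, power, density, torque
Checking the SI base units of each option:
  wavelength (λ = v/f): m  ✗
  power (P = W/t): kg·m²/s³  ✗
  density (ρ = m/V): kg/m³  ✓ matches
  torque (τ = Fr): kg·m²/s²  ✗

Only density has units kg/m³.

Answer: density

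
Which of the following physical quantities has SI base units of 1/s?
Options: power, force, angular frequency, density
Checking the SI base units of each option:
  power (P = W/t): kg·m²/s³  ✗
  force (F = ma): kg·m/s²  ✗
  angular frequency (ω = 2πf): 1/s  ✓ matches
  density (ρ = m/V): kg/m³  ✗

Only angular frequency has units 1/s.

Answer: angular frequency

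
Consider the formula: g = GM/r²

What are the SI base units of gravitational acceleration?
Units of each symbol in g = GM/r²:
  G (gravitational constant): m³/(kg·s²)
  M (mass): kg
  r (distance): m  → to the power 2 in the denominator, contributes 1/m²

Multiplying the contributions: [m³/(kg·s²)] · [kg] · [1/m²]
Adding exponents of each base unit: m: 1, s: -2
SI base units of gravitational acceleration: m/s²

Answer: m/s²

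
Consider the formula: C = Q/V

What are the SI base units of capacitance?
Units of each symbol in C = Q/V:
  Q (charge, in coulombs): s·A
  V (voltage, in volts): kg·m²/(s³·A)  → in the denominator, contributes s³·A/(kg·m²)

Multiplying the contributions: [s·A] · [s³·A/(kg·m²)]
Adding exponents of each base unit: kg: -1, m: -2, s: 4, A: 2
SI base units of capacitance: s⁴·A²/(kg·m²)

Answer: s⁴·A²/(kg·m²)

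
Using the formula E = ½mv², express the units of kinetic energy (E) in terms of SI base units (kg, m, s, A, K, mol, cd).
Units of each symbol in E = ½mv²:
  m (mass): kg
  v (speed): m/s  → to the power 2, contributes m²/s²
  The factor ½ is dimensionless.

Multiplying the contributions: [kg] · [m²/s²]
Adding exponents of each base unit: kg: 1, m: 2, s: -2
SI base units of kinetic energy: kg·m²/s²

Answer: kg·m²/s²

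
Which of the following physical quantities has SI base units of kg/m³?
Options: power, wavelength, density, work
Checking the SI base units of each option:
  power (P = W/t): kg·m²/s³  ✗
  wavelength (λ = v/f): m  ✗
  density (ρ = m/V): kg/m³  ✓ matches
  work (W = Fd): kg·m²/s²  ✗

Only density has units kg/m³.

Answer: density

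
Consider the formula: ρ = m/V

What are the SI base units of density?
Units of each symbol in ρ = m/V:
  m (mass): kg
  V (volume): m³  → in the denominator, contributes 1/m³

Multiplying the contributions: [kg] · [1/m³]
Adding exponents of each base unit: kg: 1, m: -3
SI base units of density: kg/m³

Answer: kg/m³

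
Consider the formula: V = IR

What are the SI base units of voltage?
Units of each symbol in V = IR:
  I (current): A
  R (resistance, in ohms): kg·m²/(s³·A²)

Multiplying the contributions: [A] · [kg·m²/(s³·A²)]
Adding exponents of each base unit: kg: 1, m: 2, s: -3, A: -1
SI base units of voltage: kg·m²/(s³·A)

Answer: kg·m²/(s³·A)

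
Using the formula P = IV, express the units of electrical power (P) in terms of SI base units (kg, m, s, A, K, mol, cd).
Units of each symbol in P = IV:
  I (current): A
  V (voltage, in volts): kg·m²/(s³·A)

Multiplying the contributions: [A] · [kg·m²/(s³·A)]
Adding exponents of each base unit: kg: 1, m: 2, s: -3
SI base units of electrical power: kg·m²/s³

Answer: kg·m²/s³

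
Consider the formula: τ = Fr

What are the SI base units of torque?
Units of each symbol in τ = Fr:
  F (force): kg·m/s²
  r (lever arm): m

Multiplying the contributions: [kg·m/s²] · [m]
Adding exponents of each base unit: kg: 1, m: 2, s: -2
SI base units of torque: kg·m²/s²

Answer: kg·m²/s²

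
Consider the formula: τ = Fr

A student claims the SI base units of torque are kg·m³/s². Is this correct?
Units of each symbol in τ = Fr:
  F (force): kg·m/s²
  r (lever arm): m

Multiplying the contributions: [kg·m/s²] · [m]
Adding exponents of each base unit: kg: 1, m: 2, s: -2
SI base units of torque: kg·m²/s²

The claimed units kg·m³/s² (exponents kg: 1, m: 3, s: -2) do not match the derived units kg·m²/s² (exponents kg: 1, m: 2, s: -2), so the claim is incorrect.

Answer: No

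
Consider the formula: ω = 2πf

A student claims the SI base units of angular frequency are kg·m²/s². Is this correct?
Units of each symbol in ω = 2πf:
  f (frequency): 1/s
  The factor 2π is dimensionless.

Multiplying the contributions: [1/s]
Adding exponents of each base unit: s: -1
SI base units of angular frequency: 1/s

The claimed units kg·m²/s² (exponents kg: 1, m: 2, s: -2) do not match the derived units 1/s (exponents s: -1), so the claim is incorrect.

Answer: No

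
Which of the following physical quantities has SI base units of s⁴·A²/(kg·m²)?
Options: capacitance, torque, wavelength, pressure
Checking the SI base units of each option:
  capacitance (C = Q/V): s⁴·A²/(kg·m²)  ✓ matches
  torque (τ = Fr): kg·m²/s²  ✗
  wavelength (λ = v/f): m  ✗
  pressure (P = F/A): kg/(m·s²)  ✗

Only capacitance has units s⁴·A²/(kg·m²).

Answer: capacitance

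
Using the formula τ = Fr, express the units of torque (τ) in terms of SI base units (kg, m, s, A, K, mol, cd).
Units of each symbol in τ = Fr:
  F (force): kg·m/s²
  r (lever arm): m

Multiplying the contributions: [kg·m/s²] · [m]
Adding exponents of each base unit: kg: 1, m: 2, s: -2
SI base units of torque: kg·m²/s²

Answer: kg·m²/s²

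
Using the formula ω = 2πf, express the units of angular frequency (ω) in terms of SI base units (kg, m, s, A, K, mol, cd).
Units of each symbol in ω = 2πf:
  f (frequency): 1/s
  The factor 2π is dimensionless.

Multiplying the contributions: [1/s]
Adding exponents of each base unit: s: -1
SI base units of angular frequency: 1/s

Answer: 1/s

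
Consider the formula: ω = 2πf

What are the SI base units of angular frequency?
Units of each symbol in ω = 2πf:
  f (frequency): 1/s
  The factor 2π is dimensionless.

Multiplying the contributions: [1/s]
Adding exponents of each base unit: s: -1
SI base units of angular frequency: 1/s

Answer: 1/s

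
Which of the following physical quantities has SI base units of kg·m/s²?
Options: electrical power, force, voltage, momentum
Checking the SI base units of each option:
  electrical power (P = IV): kg·m²/s³  ✗
  force (F = ma): kg·m/s²  ✓ matches
  voltage (V = IR): kg·m²/(s³·A)  ✗
  momentum (p = mv): kg·m/s  ✗

Only force has units kg·m/s².

Answer: force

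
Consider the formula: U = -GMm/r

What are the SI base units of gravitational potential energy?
Units of each symbol in U = -GMm/r:
  G (gravitational constant): m³/(kg·s²)
  M (mass): kg
  m (mass): kg
  r (distance): m  → in the denominator, contributes 1/m
  The minus sign does not affect the units.

Multiplying the contributions: [m³/(kg·s²)] · [kg] · [kg] · [1/m]
Adding exponents of each base unit: kg: 1, m: 2, s: -2
SI base units of gravitational potential energy: kg·m²/s²

Answer: kg·m²/s²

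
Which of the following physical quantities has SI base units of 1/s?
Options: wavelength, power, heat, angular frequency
Checking the SI base units of each option:
  wavelength (λ = v/f): m  ✗
  power (P = W/t): kg·m²/s³  ✗
  heat (Q = mcΔT): kg·m²/s²  ✗
  angular frequency (ω = 2πf): 1/s  ✓ matches

Only angular frequency has units 1/s.

Answer: angular frequency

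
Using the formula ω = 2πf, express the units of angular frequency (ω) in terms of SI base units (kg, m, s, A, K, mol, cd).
Units of each symbol in ω = 2πf:
  f (frequency): 1/s
  The factor 2π is dimensionless.

Multiplying the contributions: [1/s]
Adding exponents of each base unit: s: -1
SI base units of angular frequency: 1/s

Answer: 1/s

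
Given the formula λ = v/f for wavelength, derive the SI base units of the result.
Units of each symbol in λ = v/f:
  v (wave speed): m/s
  f (frequency): 1/s  → in the denominator, contributes s

Multiplying the contributions: [m/s] · [s]
Adding exponents of each base unit: m: 1
SI base units of wavelength: m

Answer: m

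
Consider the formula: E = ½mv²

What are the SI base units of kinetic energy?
Units of each symbol in E = ½mv²:
  m (mass): kg
  v (speed): m/s  → to the power 2, contributes m²/s²
  The factor ½ is dimensionless.

Multiplying the contributions: [kg] · [m²/s²]
Adding exponents of each base unit: kg: 1, m: 2, s: -2
SI base units of kinetic energy: kg·m²/s²

Answer: kg·m²/s²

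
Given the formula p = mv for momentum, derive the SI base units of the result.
Units of each symbol in p = mv:
  m (mass): kg
  v (velocity): m/s

Multiplying the contributions: [kg] · [m/s]
Adding exponents of each base unit: kg: 1, m: 1, s: -1
SI base units of momentum: kg·m/s

Answer: kg·m/s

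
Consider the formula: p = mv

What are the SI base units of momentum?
Units of each symbol in p = mv:
  m (mass): kg
  v (velocity): m/s

Multiplying the contributions: [kg] · [m/s]
Adding exponents of each base unit: kg: 1, m: 1, s: -1
SI base units of momentum: kg·m/s

Answer: kg·m/s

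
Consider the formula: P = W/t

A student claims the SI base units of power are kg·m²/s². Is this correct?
Units of each symbol in P = W/t:
  W (work): kg·m²/s²
  t (time): s  → in the denominator, contributes 1/s

Multiplying the contributions: [kg·m²/s²] · [1/s]
Adding exponents of each base unit: kg: 1, m: 2, s: -3
SI base units of power: kg·m²/s³

The claimed units kg·m²/s² (exponents kg: 1, m: 2, s: -2) do not match the derived units kg·m²/s³ (exponents kg: 1, m: 2, s: -3), so the claim is incorrect.

Answer: No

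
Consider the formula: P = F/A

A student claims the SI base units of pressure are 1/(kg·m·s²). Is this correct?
Units of each symbol in P = F/A:
  F (force): kg·m/s²
  A (area): m²  → in the denominator, contributes 1/m²

Multiplying the contributions: [kg·m/s²] · [1/m²]
Adding exponents of each base unit: kg: 1, m: -1, s: -2
SI base units of pressure: kg/(m·s²)

The claimed units 1/(kg·m·s²) (exponents kg: -1, m: -1, s: -2) do not match the derived units kg/(m·s²) (exponents kg: 1, m: -1, s: -2), so the claim is incorrect.

Answer: No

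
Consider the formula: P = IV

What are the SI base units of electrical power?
Units of each symbol in P = IV:
  I (current): A
  V (voltage, in volts): kg·m²/(s³·A)

Multiplying the contributions: [A] · [kg·m²/(s³·A)]
Adding exponents of each base unit: kg: 1, m: 2, s: -3
SI base units of electrical power: kg·m²/s³

Answer: kg·m²/s³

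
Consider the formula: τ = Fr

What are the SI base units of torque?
Units of each symbol in τ = Fr:
  F (force): kg·m/s²
  r (lever arm): m

Multiplying the contributions: [kg·m/s²] · [m]
Adding exponents of each base unit: kg: 1, m: 2, s: -2
SI base units of torque: kg·m²/s²

Answer: kg·m²/s²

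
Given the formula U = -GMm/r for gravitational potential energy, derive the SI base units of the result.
Units of each symbol in U = -GMm/r:
  G (gravitational constant): m³/(kg·s²)
  M (mass): kg
  m (mass): kg
  r (distance): m  → in the denominator, contributes 1/m
  The minus sign does not affect the units.

Multiplying the contributions: [m³/(kg·s²)] · [kg] · [kg] · [1/m]
Adding exponents of each base unit: kg: 1, m: 2, s: -2
SI base units of gravitational potential energy: kg·m²/s²

Answer: kg·m²/s²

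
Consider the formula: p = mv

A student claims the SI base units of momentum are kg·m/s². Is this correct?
Units of each symbol in p = mv:
  m (mass): kg
  v (velocity): m/s

Multiplying the contributions: [kg] · [m/s]
Adding exponents of each base unit: kg: 1, m: 1, s: -1
SI base units of momentum: kg·m/s

The claimed units kg·m/s² (exponents kg: 1, m: 1, s: -2) do not match the derived units kg·m/s (exponents kg: 1, m: 1, s: -1), so the claim is incorrect.

Answer: No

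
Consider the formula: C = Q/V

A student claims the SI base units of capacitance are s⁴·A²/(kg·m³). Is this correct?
Units of each symbol in C = Q/V:
  Q (charge, in coulombs): s·A
  V (voltage, in volts): kg·m²/(s³·A)  → in the denominator, contributes s³·A/(kg·m²)

Multiplying the contributions: [s·A] · [s³·A/(kg·m²)]
Adding exponents of each base unit: kg: -1, m: -2, s: 4, A: 2
SI base units of capacitance: s⁴·A²/(kg·m²)

The claimed units s⁴·A²/(kg·m³) (exponents kg: -1, m: -3, s: 4, A: 2) do not match the derived units s⁴·A²/(kg·m²) (exponents kg: -1, m: -2, s: 4, A: 2), so the claim is incorrect.

Answer: No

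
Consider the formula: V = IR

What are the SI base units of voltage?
Units of each symbol in V = IR:
  I (current): A
  R (resistance, in ohms): kg·m²/(s³·A²)

Multiplying the contributions: [A] · [kg·m²/(s³·A²)]
Adding exponents of each base unit: kg: 1, m: 2, s: -3, A: -1
SI base units of voltage: kg·m²/(s³·A)

Answer: kg·m²/(s³·A)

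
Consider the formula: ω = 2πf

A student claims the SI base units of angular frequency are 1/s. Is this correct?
Units of each symbol in ω = 2πf:
  f (frequency): 1/s
  The factor 2π is dimensionless.

Multiplying the contributions: [1/s]
Adding exponents of each base unit: s: -1
SI base units of angular frequency: 1/s

The claimed units 1/s match the derived units, so the claim is correct.

Answer: Yes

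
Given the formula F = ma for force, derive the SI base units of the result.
Units of each symbol in F = ma:
  m (mass): kg
  a (acceleration): m/s²

Multiplying the contributions: [kg] · [m/s²]
Adding exponents of each base unit: kg: 1, m: 1, s: -2
SI base units of force: kg·m/s²

Answer: kg·m/s²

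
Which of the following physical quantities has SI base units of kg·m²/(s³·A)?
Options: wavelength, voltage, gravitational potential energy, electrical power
Checking the SI base units of each option:
  wavelength (λ = v/f): m  ✗
  voltage (V = IR): kg·m²/(s³·A)  ✓ matches
  gravitational potential energy (U = -GMm/r): kg·m²/s²  ✗
  electrical power (P = IV): kg·m²/s³  ✗

Only voltage has units kg·m²/(s³·A).

Answer: voltage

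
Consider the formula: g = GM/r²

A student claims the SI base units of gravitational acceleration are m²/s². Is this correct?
Units of each symbol in g = GM/r²:
  G (gravitational constant): m³/(kg·s²)
  M (mass): kg
  r (distance): m  → to the power 2 in the denominator, contributes 1/m²

Multiplying the contributions: [m³/(kg·s²)] · [kg] · [1/m²]
Adding exponents of each base unit: m: 1, s: -2
SI base units of gravitational acceleration: m/s²

The claimed units m²/s² (exponents m: 2, s: -2) do not match the derived units m/s² (exponents m: 1, s: -2), so the claim is incorrect.

Answer: No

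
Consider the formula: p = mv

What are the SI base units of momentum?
Units of each symbol in p = mv:
  m (mass): kg
  v (velocity): m/s

Multiplying the contributions: [kg] · [m/s]
Adding exponents of each base unit: kg: 1, m: 1, s: -1
SI base units of momentum: kg·m/s

Answer: kg·m/s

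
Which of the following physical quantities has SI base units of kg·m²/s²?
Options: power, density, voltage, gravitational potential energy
Checking the SI base units of each option:
  power (P = W/t): kg·m²/s³  ✗
  density (ρ = m/V): kg/m³  ✗
  voltage (V = IR): kg·m²/(s³·A)  ✗
  gravitational potential energy (U = -GMm/r): kg·m²/s²  ✓ matches

Only gravitational potential energy has units kg·m²/s².

Answer: gravitational potential energy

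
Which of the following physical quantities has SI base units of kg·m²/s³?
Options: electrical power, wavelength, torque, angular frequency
Checking the SI base units of each option:
  electrical power (P = IV): kg·m²/s³  ✓ matches
  wavelength (λ = v/f): m  ✗
  torque (τ = Fr): kg·m²/s²  ✗
  angular frequency (ω = 2πf): 1/s  ✗

Only electrical power has units kg·m²/s³.

Answer: electrical power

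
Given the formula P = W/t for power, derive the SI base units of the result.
Units of each symbol in P = W/t:
  W (work): kg·m²/s²
  t (time): s  → in the denominator, contributes 1/s

Multiplying the contributions: [kg·m²/s²] · [1/s]
Adding exponents of each base unit: kg: 1, m: 2, s: -3
SI base units of power: kg·m²/s³

Answer: kg·m²/s³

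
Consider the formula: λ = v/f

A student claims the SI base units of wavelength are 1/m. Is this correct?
Units of each symbol in λ = v/f:
  v (wave speed): m/s
  f (frequency): 1/s  → in the denominator, contributes s

Multiplying the contributions: [m/s] · [s]
Adding exponents of each base unit: m: 1
SI base units of wavelength: m

The claimed units 1/m (exponents m: -1) do not match the derived units m (exponents m: 1), so the claim is incorrect.

Answer: No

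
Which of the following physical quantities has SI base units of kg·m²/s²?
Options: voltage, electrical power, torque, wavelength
Checking the SI base units of each option:
  voltage (V = IR): kg·m²/(s³·A)  ✗
  electrical power (P = IV): kg·m²/s³  ✗
  torque (τ = Fr): kg·m²/s²  ✓ matches
  wavelength (λ = v/f): m  ✗

Only torque has units kg·m²/s².

Answer: torque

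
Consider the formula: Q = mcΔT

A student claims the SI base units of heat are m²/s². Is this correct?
Units of each symbol in Q = mcΔT:
  m (mass): kg
  c (specific heat capacity, in J/(kg·K)): m²/(s²·K)
  ΔT (temperature change): K

Multiplying the contributions: [kg] · [m²/(s²·K)] · [K]
Adding exponents of each base unit: kg: 1, m: 2, s: -2
SI base units of heat: kg·m²/s²

The claimed units m²/s² (exponents m: 2, s: -2) do not match the derived units kg·m²/s² (exponents kg: 1, m: 2, s: -2), so the claim is incorrect.

Answer: No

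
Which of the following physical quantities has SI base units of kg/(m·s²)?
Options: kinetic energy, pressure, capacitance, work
Checking the SI base units of each option:
  kinetic energy (E = ½mv²): kg·m²/s²  ✗
  pressure (P = F/A): kg/(m·s²)  ✓ matches
  capacitance (C = Q/V): s⁴·A²/(kg·m²)  ✗
  work (W = Fd): kg·m²/s²  ✗

Only pressure has units kg/(m·s²).

Answer: pressure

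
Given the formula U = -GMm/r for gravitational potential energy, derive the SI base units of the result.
Units of each symbol in U = -GMm/r:
  G (gravitational constant): m³/(kg·s²)
  M (mass): kg
  m (mass): kg
  r (distance): m  → in the denominator, contributes 1/m
  The minus sign does not affect the units.

Multiplying the contributions: [m³/(kg·s²)] · [kg] · [kg] · [1/m]
Adding exponents of each base unit: kg: 1, m: 2, s: -2
SI base units of gravitational potential energy: kg·m²/s²

Answer: kg·m²/s²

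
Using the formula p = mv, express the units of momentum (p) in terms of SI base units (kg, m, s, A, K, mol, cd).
Units of each symbol in p = mv:
  m (mass): kg
  v (velocity): m/s

Multiplying the contributions: [kg] · [m/s]
Adding exponents of each base unit: kg: 1, m: 1, s: -1
SI base units of momentum: kg·m/s

Answer: kg·m/s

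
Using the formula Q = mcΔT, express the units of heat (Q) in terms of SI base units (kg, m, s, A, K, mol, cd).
Units of each symbol in Q = mcΔT:
  m (mass): kg
  c (specific heat capacity, in J/(kg·K)): m²/(s²·K)
  ΔT (temperature change): K

Multiplying the contributions: [kg] · [m²/(s²·K)] · [K]
Adding exponents of each base unit: kg: 1, m: 2, s: -2
SI base units of heat: kg·m²/s²

Answer: kg·m²/s²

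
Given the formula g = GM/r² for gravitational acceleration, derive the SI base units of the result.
Units of each symbol in g = GM/r²:
  G (gravitational constant): m³/(kg·s²)
  M (mass): kg
  r (distance): m  → to the power 2 in the denominator, contributes 1/m²

Multiplying the contributions: [m³/(kg·s²)] · [kg] · [1/m²]
Adding exponents of each base unit: m: 1, s: -2
SI base units of gravitational acceleration: m/s²

Answer: m/s²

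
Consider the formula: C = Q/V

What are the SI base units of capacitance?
Units of each symbol in C = Q/V:
  Q (charge, in coulombs): s·A
  V (voltage, in volts): kg·m²/(s³·A)  → in the denominator, contributes s³·A/(kg·m²)

Multiplying the contributions: [s·A] · [s³·A/(kg·m²)]
Adding exponents of each base unit: kg: -1, m: -2, s: 4, A: 2
SI base units of capacitance: s⁴·A²/(kg·m²)

Answer: s⁴·A²/(kg·m²)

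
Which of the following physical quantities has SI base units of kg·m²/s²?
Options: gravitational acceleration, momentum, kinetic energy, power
Checking the SI base units of each option:
  gravitational acceleration (g = GM/r²): m/s²  ✗
  momentum (p = mv): kg·m/s  ✗
  kinetic energy (E = ½mv²): kg·m²/s²  ✓ matches
  power (P = W/t): kg·m²/s³  ✗

Only kinetic energy has units kg·m²/s².

Answer: kinetic energy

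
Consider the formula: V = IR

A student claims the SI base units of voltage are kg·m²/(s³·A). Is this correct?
Units of each symbol in V = IR:
  I (current): A
  R (resistance, in ohms): kg·m²/(s³·A²)

Multiplying the contributions: [A] · [kg·m²/(s³·A²)]
Adding exponents of each base unit: kg: 1, m: 2, s: -3, A: -1
SI base units of voltage: kg·m²/(s³·A)

The claimed units kg·m²/(s³·A) match the derived units, so the claim is correct.

Answer: Yes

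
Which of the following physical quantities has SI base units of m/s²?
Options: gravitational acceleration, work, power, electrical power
Checking the SI base units of each option:
  gravitational acceleration (g = GM/r²): m/s²  ✓ matches
  work (W = Fd): kg·m²/s²  ✗
  power (P = W/t): kg·m²/s³  ✗
  electrical power (P = IV): kg·m²/s³  ✗

Only gravitational acceleration has units m/s².

Answer: gravitational acceleration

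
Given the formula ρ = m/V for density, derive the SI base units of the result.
Units of each symbol in ρ = m/V:
  m (mass): kg
  V (volume): m³  → in the denominator, contributes 1/m³

Multiplying the contributions: [kg] · [1/m³]
Adding exponents of each base unit: kg: 1, m: -3
SI base units of density: kg/m³

Answer: kg/m³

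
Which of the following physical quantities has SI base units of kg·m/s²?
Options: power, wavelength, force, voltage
Checking the SI base units of each option:
  power (P = W/t): kg·m²/s³  ✗
  wavelength (λ = v/f): m  ✗
  force (F = ma): kg·m/s²  ✓ matches
  voltage (V = IR): kg·m²/(s³·A)  ✗

Only force has units kg·m/s².

Answer: force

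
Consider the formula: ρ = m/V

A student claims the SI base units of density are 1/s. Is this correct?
Units of each symbol in ρ = m/V:
  m (mass): kg
  V (volume): m³  → in the denominator, contributes 1/m³

Multiplying the contributions: [kg] · [1/m³]
Adding exponents of each base unit: kg: 1, m: -3
SI base units of density: kg/m³

The claimed units 1/s (exponents s: -1) do not match the derived units kg/m³ (exponents kg: 1, m: -3), so the claim is incorrect.

Answer: No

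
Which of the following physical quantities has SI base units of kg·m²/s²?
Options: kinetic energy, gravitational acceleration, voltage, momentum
Checking the SI base units of each option:
  kinetic energy (E = ½mv²): kg·m²/s²  ✓ matches
  gravitational acceleration (g = GM/r²): m/s²  ✗
  voltage (V = IR): kg·m²/(s³·A)  ✗
  momentum (p = mv): kg·m/s  ✗

Only kinetic energy has units kg·m²/s².

Answer: kinetic energy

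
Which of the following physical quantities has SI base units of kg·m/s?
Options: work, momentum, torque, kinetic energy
Checking the SI base units of each option:
  work (W = Fd): kg·m²/s²  ✗
  momentum (p = mv): kg·m/s  ✓ matches
  torque (τ = Fr): kg·m²/s²  ✗
  kinetic energy (E = ½mv²): kg·m²/s²  ✗

Only momentum has units kg·m/s.

Answer: momentum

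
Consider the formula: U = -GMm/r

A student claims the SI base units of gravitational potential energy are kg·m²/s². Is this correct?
Units of each symbol in U = -GMm/r:
  G (gravitational constant): m³/(kg·s²)
  M (mass): kg
  m (mass): kg
  r (distance): m  → in the denominator, contributes 1/m
  The minus sign does not affect the units.

Multiplying the contributions: [m³/(kg·s²)] · [kg] · [kg] · [1/m]
Adding exponents of each base unit: kg: 1, m: 2, s: -2
SI base units of gravitational potential energy: kg·m²/s²

The claimed units kg·m²/s² match the derived units, so the claim is correct.

Answer: Yes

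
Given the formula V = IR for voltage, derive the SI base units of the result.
Units of each symbol in V = IR:
  I (current): A
  R (resistance, in ohms): kg·m²/(s³·A²)

Multiplying the contributions: [A] · [kg·m²/(s³·A²)]
Adding exponents of each base unit: kg: 1, m: 2, s: -3, A: -1
SI base units of voltage: kg·m²/(s³·A)

Answer: kg·m²/(s³·A)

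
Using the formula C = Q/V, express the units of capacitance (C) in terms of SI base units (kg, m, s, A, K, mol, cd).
Units of each symbol in C = Q/V:
  Q (charge, in coulombs): s·A
  V (voltage, in volts): kg·m²/(s³·A)  → in the denominator, contributes s³·A/(kg·m²)

Multiplying the contributions: [s·A] · [s³·A/(kg·m²)]
Adding exponents of each base unit: kg: -1, m: -2, s: 4, A: 2
SI base units of capacitance: s⁴·A²/(kg·m²)

Answer: s⁴·A²/(kg·m²)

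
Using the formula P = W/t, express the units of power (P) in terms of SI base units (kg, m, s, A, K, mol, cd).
Units of each symbol in P = W/t:
  W (work): kg·m²/s²
  t (time): s  → in the denominator, contributes 1/s

Multiplying the contributions: [kg·m²/s²] · [1/s]
Adding exponents of each base unit: kg: 1, m: 2, s: -3
SI base units of power: kg·m²/s³

Answer: kg·m²/s³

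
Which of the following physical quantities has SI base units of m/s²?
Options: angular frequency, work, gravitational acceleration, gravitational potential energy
Checking the SI base units of each option:
  angular frequency (ω = 2πf): 1/s  ✗
  work (W = Fd): kg·m²/s²  ✗
  gravitational acceleration (g = GM/r²): m/s²  ✓ matches
  gravitational potential energy (U = -GMm/r): kg·m²/s²  ✗

Only gravitational acceleration has units m/s².

Answer: gravitational acceleration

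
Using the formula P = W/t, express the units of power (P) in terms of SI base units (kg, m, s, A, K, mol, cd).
Units of each symbol in P = W/t:
  W (work): kg·m²/s²
  t (time): s  → in the denominator, contributes 1/s

Multiplying the contributions: [kg·m²/s²] · [1/s]
Adding exponents of each base unit: kg: 1, m: 2, s: -3
SI base units of power: kg·m²/s³

Answer: kg·m²/s³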